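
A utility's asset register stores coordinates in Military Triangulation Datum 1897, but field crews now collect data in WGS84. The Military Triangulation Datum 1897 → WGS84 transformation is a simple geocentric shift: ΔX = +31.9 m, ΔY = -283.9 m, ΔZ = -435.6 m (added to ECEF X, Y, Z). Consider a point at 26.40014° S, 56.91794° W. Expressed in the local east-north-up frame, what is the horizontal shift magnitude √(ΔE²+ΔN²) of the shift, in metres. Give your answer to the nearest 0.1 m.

304.9 m

The local east axis at (φ, λ) is (−sin λ, cos λ, 0), so ΔE = −sin(-56.91794°)·31.9 + cos(-56.91794°)·(-283.9) = -128.24 m.
The local north axis is (−sin φ cos λ, −sin φ sin λ, cos φ), giving ΔN = 7.742 + 105.769 − 390.172 = -276.66 m.
Horizontal magnitude = √(ΔE² + ΔN²) = √((-128.24)² + (-276.66)²) = 304.93 m.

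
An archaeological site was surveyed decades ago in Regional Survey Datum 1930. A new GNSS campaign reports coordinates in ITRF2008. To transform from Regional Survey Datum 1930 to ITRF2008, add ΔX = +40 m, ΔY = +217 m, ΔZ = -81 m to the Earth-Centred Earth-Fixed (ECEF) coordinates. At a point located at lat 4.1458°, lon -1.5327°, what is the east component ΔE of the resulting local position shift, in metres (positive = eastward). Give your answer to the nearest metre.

ΔE = 218 m

At φ = 4.1458°, λ = -1.5327°: sin φ = 0.072295, cos φ = 0.997383, sin λ = -0.026747, cos λ = 0.999642.
ΔE = −sin λ·ΔX + cos λ·ΔY = −(-0.026747)·(40) + (0.999642)·(217) = 217.99 m.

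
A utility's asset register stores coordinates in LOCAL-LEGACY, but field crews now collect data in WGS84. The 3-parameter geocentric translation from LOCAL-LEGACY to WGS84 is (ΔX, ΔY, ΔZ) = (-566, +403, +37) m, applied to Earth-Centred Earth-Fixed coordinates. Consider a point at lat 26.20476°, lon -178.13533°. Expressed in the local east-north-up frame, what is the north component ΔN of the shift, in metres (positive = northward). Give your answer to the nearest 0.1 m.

At φ = 26.20476°, λ = -178.13533°: sin φ = 0.441580, cos φ = 0.897222, sin λ = -0.032539, cos λ = -0.999470.
ΔN = −sin φ cos λ·ΔX − sin φ sin λ·ΔY + cos φ·ΔZ = −(0.441580)(-0.999470)(-566) − (0.441580)(-0.032539)(403) + (0.897222)(37) = -210.81 m.

ΔN = -210.8 m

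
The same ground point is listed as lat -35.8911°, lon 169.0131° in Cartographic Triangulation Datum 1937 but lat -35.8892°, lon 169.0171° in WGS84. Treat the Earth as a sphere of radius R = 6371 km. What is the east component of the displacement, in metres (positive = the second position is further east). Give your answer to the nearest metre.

ΔE = 360 m

Δφ = -35.8892° − -35.8911° = +0.0019°; Δλ = 169.0171° − 169.0131° = +0.0040°.
1° along a meridian = πR/180 = 111195 m.
ΔN = Δφ × 111195 = 211.3 m; ΔE = Δλ × 111195 × cos(-35.8911°) = +0.0040 × 111195 × 0.810133 = 360.3 m.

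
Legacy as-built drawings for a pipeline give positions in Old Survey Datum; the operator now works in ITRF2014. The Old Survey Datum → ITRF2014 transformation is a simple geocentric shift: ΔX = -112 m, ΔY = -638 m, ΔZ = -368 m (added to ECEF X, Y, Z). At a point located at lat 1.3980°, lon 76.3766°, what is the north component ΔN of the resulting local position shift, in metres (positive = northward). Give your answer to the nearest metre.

The local north axis is (−sin φ cos λ, −sin φ sin λ, cos φ), giving ΔN = 0.644 + 15.128 − 367.890 = -352.12 m.

ΔN = -352 m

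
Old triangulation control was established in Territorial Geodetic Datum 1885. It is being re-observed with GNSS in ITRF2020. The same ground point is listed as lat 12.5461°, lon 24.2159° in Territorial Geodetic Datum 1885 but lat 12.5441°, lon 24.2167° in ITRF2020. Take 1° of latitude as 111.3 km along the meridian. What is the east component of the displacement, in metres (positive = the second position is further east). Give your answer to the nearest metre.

ΔE = 87 m

Δφ = 12.5441° − 12.5461° = -0.0020°; Δλ = 24.2167° − 24.2159° = +0.0008°.
ΔN = Δφ × 111300 = -222.6 m; ΔE = Δλ × 111300 × cos(12.5461°) = +0.0008 × 111300 × 0.976122 = 86.9 m.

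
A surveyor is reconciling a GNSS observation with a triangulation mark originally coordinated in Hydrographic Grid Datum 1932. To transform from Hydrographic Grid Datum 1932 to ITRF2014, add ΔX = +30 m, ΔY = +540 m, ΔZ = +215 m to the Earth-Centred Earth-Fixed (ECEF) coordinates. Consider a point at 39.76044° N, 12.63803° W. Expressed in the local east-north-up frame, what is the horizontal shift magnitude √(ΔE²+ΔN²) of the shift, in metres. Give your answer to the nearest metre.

At φ = 39.76044°, λ = -12.63803°: sin φ = 0.639579, cos φ = 0.768725, sin λ = -0.218791, cos λ = 0.975772.
ΔE = −sin λ·ΔX + cos λ·ΔY = −(-0.218791)·(30) + (0.975772)·(540) = 533.48 m.
ΔN = −sin φ cos λ·ΔX − sin φ sin λ·ΔY + cos φ·ΔZ = −(0.639579)(0.975772)(30) − (0.639579)(-0.218791)(540) + (0.768725)(215) = 222.12 m.
Horizontal magnitude = √(ΔE² + ΔN²) = √(533.48² + 222.12²) = 577.87 m.

578 m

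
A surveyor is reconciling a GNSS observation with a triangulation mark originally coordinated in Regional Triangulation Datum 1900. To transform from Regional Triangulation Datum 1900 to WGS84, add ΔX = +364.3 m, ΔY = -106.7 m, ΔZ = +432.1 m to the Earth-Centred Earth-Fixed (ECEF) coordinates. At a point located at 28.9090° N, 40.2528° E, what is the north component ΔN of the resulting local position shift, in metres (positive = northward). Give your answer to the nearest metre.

The local north axis is (−sin φ cos λ, −sin φ sin λ, cos φ), giving ΔN = -134.407 + 33.330 + 378.255 = 277.18 m.

ΔN = 277 m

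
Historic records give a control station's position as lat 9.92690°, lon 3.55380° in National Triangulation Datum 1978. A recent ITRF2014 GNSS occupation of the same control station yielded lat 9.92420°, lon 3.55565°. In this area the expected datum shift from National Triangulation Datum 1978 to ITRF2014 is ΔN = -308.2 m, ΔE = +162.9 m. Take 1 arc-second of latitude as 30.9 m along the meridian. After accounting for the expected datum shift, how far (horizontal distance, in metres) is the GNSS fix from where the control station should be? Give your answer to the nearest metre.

41 m

Observed coordinate differences: Δφ = -0.00270°, Δλ = +0.00185°.
Converting to metres (1° lat = 111240 m, cos φ = 0.985028): observed ΔN = -300.3 m, observed ΔE = 202.7 m.
Subtracting the expected shift leaves a residual of -300.3 − (-308.2) = 7.9 m north and 202.7 − (162.9) = 39.8 m east.
Residual distance = √(7.9² + 39.8²) = 40.6 m.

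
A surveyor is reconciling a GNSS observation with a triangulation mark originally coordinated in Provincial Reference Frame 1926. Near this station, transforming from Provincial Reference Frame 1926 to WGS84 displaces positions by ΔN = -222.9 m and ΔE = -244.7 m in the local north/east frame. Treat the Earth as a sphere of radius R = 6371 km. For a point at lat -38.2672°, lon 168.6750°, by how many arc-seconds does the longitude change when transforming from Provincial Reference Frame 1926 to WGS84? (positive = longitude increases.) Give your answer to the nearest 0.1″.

At latitude -38.2672°, cos φ = 0.785131.
One radian of longitude at latitude φ spans R cos φ, so Δλ = ΔE / (R cos φ) = -244.7 / (6371000 × 0.785131) = -4.8920e-05 rad = -10.090″.

Δλ = -10.1″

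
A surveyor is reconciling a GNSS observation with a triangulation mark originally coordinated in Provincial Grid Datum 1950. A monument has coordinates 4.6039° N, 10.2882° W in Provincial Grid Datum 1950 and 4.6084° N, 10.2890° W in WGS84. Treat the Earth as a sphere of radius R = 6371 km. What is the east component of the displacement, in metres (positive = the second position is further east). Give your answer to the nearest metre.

Δφ = 4.6084° − 4.6039° = +0.0045°; Δλ = -10.2890° − -10.2882° = -0.0008°.
1° along a meridian = πR/180 = 111195 m.
ΔN = Δφ × 111195 = 500.4 m; ΔE = Δλ × 111195 × cos(4.6039°) = -0.0008 × 111195 × 0.996773 = -88.7 m.

ΔE = -89 m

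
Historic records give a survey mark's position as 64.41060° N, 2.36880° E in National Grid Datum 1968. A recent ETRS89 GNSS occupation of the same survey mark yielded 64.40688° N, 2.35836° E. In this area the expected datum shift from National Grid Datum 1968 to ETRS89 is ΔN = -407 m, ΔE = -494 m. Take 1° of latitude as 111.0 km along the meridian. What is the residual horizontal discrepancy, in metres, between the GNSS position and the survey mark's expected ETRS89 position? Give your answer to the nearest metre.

9 m

Observed coordinate differences: Δφ = -0.00372°, Δλ = -0.01044°.
Converting to metres (1° lat = 111000 m, cos φ = 0.431919): observed ΔN = -412.9 m, observed ΔE = -500.5 m.
Subtracting the expected shift leaves a residual of -412.9 − (-407) = -5.9 m north and -500.5 − (-494) = -6.5 m east.
Residual distance = √((-5.9)² + (-6.5)²) = 8.8 m.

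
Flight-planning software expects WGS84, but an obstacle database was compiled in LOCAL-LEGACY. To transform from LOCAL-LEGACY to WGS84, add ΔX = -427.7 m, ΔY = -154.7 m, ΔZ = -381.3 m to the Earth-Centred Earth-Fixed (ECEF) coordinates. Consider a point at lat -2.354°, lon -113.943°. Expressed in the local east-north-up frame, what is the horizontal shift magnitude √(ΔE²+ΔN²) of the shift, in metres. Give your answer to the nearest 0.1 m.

493.1 m

At φ = -2.354°, λ = -113.943°: sin φ = -0.041073, cos φ = 0.999156, sin λ = -0.913950, cos λ = -0.405828.
ΔE = −sin λ·ΔX + cos λ·ΔY = −(-0.913950)·(-427.7) + (-0.405828)·(-154.7) = -328.11 m.
ΔN = −sin φ cos λ·ΔX − sin φ sin λ·ΔY + cos φ·ΔZ = −(-0.041073)(-0.405828)(-427.7) − (-0.041073)(-0.913950)(-154.7) + (0.999156)(-381.3) = -368.04 m.
Horizontal magnitude = √(ΔE² + ΔN²) = √((-328.11)² + (-368.04)²) = 493.07 m.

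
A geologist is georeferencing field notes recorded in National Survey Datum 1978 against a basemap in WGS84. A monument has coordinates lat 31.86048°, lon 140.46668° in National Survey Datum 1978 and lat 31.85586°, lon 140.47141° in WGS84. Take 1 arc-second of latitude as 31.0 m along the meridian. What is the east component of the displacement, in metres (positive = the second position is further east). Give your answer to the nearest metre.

Δφ = 31.85586° − 31.86048° = -0.00462°; Δλ = 140.47141° − 140.46668° = +0.00473°.
1° of latitude = 3600 × 31.00 = 111600 m.
ΔN = Δφ × 111600 = -515.6 m; ΔE = Δλ × 111600 × cos(31.86048°) = +0.00473 × 111600 × 0.849336 = 448.3 m.

ΔE = 448 m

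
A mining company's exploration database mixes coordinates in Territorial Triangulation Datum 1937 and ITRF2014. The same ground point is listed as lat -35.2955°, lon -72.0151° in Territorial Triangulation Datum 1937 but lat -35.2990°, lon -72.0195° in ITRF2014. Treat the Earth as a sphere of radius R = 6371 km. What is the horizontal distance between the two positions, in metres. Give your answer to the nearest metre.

Δφ = -35.2990° − -35.2955° = -0.0035°; Δλ = -72.0195° − -72.0151° = -0.0044°.
1° along a meridian = πR/180 = 111195 m.
ΔN = Δφ × 111195 = -389.2 m; ΔE = Δλ × 111195 × cos(-35.2955°) = -0.0044 × 111195 × 0.816183 = -399.3 m.
Distance = √(ΔE² + ΔN²) = √((-399.3)² + (-389.2)²) = 557.6 m.

558 m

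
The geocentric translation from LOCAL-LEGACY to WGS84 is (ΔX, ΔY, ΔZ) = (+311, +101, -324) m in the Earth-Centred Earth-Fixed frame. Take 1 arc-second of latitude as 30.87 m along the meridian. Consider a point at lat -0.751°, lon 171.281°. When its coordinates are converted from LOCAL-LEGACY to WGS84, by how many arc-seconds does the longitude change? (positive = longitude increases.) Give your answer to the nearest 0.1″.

Δλ = -4.8″

sin φ = -0.013107, cos φ = 0.999914, sin λ = 0.151589, cos λ = -0.988444.
East component: ΔE = −sin λ·ΔX + cos λ·ΔY = −(0.151589)(311) + (-0.988444)(101) = -146.98 m.
1° of latitude spans 3600 × 30.87 = 111132 m; at latitude φ, 1° of longitude spans that × cos φ = 111122.5 m, so Δλ = -146.98 / 111122.5 × 3600 = -4.762″.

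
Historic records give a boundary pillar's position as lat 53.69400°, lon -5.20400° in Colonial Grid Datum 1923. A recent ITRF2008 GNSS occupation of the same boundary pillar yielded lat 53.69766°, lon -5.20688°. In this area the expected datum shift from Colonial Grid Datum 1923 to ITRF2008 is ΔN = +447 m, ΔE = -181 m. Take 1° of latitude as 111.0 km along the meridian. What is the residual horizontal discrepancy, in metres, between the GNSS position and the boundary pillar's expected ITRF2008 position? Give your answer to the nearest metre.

42 m

Observed coordinate differences: Δφ = +0.00366°, Δλ = -0.00288°.
Converting to metres (1° lat = 111000 m, cos φ = 0.592098): observed ΔN = 406.3 m, observed ΔE = -189.3 m.
Subtracting the expected shift leaves a residual of 406.3 − (447) = -40.7 m north and -189.3 − (-181) = -8.3 m east.
Residual distance = √((-40.7)² + (-8.3)²) = 41.6 m.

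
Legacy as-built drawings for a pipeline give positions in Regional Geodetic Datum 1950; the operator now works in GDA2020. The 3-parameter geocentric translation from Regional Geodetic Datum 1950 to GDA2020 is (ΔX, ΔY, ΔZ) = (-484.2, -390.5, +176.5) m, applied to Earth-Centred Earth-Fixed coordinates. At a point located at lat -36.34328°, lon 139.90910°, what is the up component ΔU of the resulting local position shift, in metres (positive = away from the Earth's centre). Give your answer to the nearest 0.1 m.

ΔU = -8.8 m

The local up (radial) axis is (cos φ cos λ, cos φ sin λ, sin φ), giving ΔU = 298.370 − 202.565 − 104.598 = -8.79 m.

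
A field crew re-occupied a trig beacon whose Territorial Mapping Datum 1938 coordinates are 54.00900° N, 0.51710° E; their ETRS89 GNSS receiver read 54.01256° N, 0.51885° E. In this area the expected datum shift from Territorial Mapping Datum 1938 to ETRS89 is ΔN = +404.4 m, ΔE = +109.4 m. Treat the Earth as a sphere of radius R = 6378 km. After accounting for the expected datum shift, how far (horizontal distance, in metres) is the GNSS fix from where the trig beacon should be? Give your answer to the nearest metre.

Observed coordinate differences: Δφ = +0.00356°, Δλ = +0.00175°.
Converting to metres (1° lat = 111317 m, cos φ = 0.587658): observed ΔN = 396.3 m, observed ΔE = 114.5 m.
Subtracting the expected shift leaves a residual of 396.3 − (404.4) = -8.1 m north and 114.5 − (109.4) = 5.1 m east.
Residual distance = √((-8.1)² + 5.1²) = 9.6 m.

10 m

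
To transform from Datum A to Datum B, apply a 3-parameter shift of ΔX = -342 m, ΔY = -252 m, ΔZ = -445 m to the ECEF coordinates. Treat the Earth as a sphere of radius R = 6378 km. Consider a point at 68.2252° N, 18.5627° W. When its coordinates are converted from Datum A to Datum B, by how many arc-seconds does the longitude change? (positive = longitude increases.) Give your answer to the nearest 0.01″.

Δλ = -30.32″

sin φ = 0.928649, cos φ = 0.370959, sin λ = -0.318342, cos λ = 0.947976.
East component: ΔE = −sin λ·ΔX + cos λ·ΔY = −(-0.318342)(-342) + (0.947976)(-252) = -347.76 m.
1° of latitude spans πR/180 = 111317 m; at latitude φ, 1° of longitude spans that × cos φ = 41294.1 m, so Δλ = -347.76 / 41294.1 × 3600 = -30.318″.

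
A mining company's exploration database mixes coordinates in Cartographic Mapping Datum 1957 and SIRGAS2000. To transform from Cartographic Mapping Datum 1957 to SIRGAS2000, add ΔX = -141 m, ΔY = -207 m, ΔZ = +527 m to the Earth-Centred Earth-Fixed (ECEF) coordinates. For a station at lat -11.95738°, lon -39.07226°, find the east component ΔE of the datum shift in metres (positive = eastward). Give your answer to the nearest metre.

The local east axis at (φ, λ) is (−sin λ, cos λ, 0), so ΔE = −sin(-39.07226°)·(-141) + cos(-39.07226°)·(-207) = -249.58 m.

ΔE = -250 m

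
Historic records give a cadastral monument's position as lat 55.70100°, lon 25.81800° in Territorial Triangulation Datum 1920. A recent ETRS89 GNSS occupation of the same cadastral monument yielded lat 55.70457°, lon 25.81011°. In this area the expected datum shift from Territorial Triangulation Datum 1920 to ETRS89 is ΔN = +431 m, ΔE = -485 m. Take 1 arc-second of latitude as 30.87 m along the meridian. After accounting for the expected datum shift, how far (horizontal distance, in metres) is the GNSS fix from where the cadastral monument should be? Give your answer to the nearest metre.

Observed coordinate differences: Δφ = +0.00357°, Δλ = -0.00789°.
Converting to metres (1° lat = 111132 m, cos φ = 0.563512): observed ΔN = 396.7 m, observed ΔE = -494.1 m.
Subtracting the expected shift leaves a residual of 396.7 − (431) = -34.3 m north and -494.1 − (-485) = -9.1 m east.
Residual distance = √((-34.3)² + (-9.1)²) = 35.4 m.

35 m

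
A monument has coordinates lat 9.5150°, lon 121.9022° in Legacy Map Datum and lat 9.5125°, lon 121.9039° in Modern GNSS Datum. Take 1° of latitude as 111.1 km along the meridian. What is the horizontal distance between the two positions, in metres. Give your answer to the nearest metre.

334 m

Δφ = 9.5125° − 9.5150° = -0.0025°; Δλ = 121.9039° − 121.9022° = +0.0017°.
ΔN = Δφ × 111100 = -277.8 m; ΔE = Δλ × 111100 × cos(9.5150°) = +0.0017 × 111100 × 0.986242 = 186.3 m.
Distance = √(ΔE² + ΔN²) = √(186.3² + (-277.8)²) = 334.4 m.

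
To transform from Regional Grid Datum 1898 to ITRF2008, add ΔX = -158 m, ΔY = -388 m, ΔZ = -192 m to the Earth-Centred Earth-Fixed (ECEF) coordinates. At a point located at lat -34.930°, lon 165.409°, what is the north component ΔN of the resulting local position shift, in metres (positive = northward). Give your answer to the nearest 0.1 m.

The local north axis is (−sin φ cos λ, −sin φ sin λ, cos φ), giving ΔN = 87.549 − 55.966 − 157.412 = -125.83 m.

ΔN = -125.8 m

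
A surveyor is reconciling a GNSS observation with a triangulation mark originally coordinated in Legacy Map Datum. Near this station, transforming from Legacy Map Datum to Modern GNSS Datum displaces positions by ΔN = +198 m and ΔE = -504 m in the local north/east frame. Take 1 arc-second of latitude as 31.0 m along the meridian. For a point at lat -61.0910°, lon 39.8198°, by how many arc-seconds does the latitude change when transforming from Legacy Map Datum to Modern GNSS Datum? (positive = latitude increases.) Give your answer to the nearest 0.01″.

Δφ = 6.39″

1″ of latitude = 31.00 m, so Δφ = 198.0 / 31.00 = 6.387″.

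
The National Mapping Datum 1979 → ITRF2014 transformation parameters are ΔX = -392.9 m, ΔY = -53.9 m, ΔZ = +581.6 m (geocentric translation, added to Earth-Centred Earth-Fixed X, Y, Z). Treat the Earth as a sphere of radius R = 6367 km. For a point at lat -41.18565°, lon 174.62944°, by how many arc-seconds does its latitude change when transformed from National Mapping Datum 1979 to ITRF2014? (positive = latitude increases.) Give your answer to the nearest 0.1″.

Δφ = 22.4″

sin φ = -0.658501, cos φ = 0.752580, sin λ = 0.093597, cos λ = -0.995610.
North component: ΔN = −sin φ cos λ·ΔX − sin φ sin λ·ΔY + cos φ·ΔZ = −(-0.658501)(-0.995610)(-392.9) − (-0.658501)(0.093597)(-53.9) + (0.752580)(581.6) = 691.97 m.
1° of latitude spans πR/180 = 111125 m, so Δφ = 691.97 / 111125 × 3600 = 22.417″.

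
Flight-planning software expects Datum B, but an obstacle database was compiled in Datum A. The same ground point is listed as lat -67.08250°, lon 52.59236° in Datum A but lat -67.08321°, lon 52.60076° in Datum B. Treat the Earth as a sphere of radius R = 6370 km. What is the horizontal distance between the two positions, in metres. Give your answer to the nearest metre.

Δφ = -67.08321° − -67.08250° = -0.00071°; Δλ = 52.60076° − 52.59236° = +0.00840°.
1° along a meridian = πR/180 = 111177 m.
ΔN = Δφ × 111177 = -78.9 m; ΔE = Δλ × 111177 × cos(-67.08250°) = +0.00840 × 111177 × 0.389405 = 363.7 m.
Distance = √(ΔE² + ΔN²) = √(363.7² + (-78.9)²) = 372.1 m.

372 m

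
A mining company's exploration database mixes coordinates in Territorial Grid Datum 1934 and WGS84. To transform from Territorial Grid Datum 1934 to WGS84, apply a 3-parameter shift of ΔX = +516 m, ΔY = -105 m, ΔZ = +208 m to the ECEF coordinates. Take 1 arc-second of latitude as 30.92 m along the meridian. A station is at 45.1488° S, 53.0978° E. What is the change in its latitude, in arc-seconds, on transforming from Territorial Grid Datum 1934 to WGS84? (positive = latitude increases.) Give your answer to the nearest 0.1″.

Δφ = 9.9″

sin φ = -0.708941, cos φ = 0.705268, sin λ = 0.799662, cos λ = 0.600451.
North component: ΔN = −sin φ cos λ·ΔX − sin φ sin λ·ΔY + cos φ·ΔZ = −(-0.708941)(0.600451)(516) − (-0.708941)(0.799662)(-105) + (0.705268)(208) = 306.82 m.
1° of latitude spans 3600 × 30.92 = 111312 m, so Δφ = 306.82 / 111312 × 3600 = 9.923″.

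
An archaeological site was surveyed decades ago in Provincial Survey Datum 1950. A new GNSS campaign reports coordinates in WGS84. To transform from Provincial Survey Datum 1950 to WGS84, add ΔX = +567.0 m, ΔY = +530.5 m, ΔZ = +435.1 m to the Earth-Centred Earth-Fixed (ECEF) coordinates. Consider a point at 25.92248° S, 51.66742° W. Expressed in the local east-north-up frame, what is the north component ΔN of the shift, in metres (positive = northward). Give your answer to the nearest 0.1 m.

ΔN = 363.1 m

The local north axis is (−sin φ cos λ, −sin φ sin λ, cos φ), giving ΔN = 153.733 − 181.916 + 391.323 = 363.14 m.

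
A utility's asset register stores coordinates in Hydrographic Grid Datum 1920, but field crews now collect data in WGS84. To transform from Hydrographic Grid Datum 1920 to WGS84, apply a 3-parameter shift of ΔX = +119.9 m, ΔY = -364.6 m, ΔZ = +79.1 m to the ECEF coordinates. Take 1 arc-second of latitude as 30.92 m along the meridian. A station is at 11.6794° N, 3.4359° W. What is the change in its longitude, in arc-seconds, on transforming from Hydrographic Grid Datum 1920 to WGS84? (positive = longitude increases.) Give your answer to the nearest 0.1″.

sin φ = 0.202435, cos φ = 0.979296, sin λ = -0.059932, cos λ = 0.998202.
East component: ΔE = −sin λ·ΔX + cos λ·ΔY = −(-0.059932)(119.9) + (0.998202)(-364.6) = -356.76 m.
1° of latitude spans 3600 × 30.92 = 111312 m; at latitude φ, 1° of longitude spans that × cos φ = 109007.4 m, so Δλ = -356.76 / 109007.4 × 3600 = -11.782″.

Δλ = -11.8″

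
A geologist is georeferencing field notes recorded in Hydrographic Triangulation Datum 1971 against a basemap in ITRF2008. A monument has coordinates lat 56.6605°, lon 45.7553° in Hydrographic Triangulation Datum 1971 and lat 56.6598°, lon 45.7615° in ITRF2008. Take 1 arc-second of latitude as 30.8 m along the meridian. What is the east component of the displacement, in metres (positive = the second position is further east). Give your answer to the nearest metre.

Δφ = 56.6598° − 56.6605° = -0.0007°; Δλ = 45.7615° − 45.7553° = +0.0062°.
1° of latitude = 3600 × 30.80 = 110880 m.
ΔN = Δφ × 110880 = -77.6 m; ΔE = Δλ × 110880 × cos(56.6605°) = +0.0062 × 110880 × 0.549599 = 377.8 m.

ΔE = 378 m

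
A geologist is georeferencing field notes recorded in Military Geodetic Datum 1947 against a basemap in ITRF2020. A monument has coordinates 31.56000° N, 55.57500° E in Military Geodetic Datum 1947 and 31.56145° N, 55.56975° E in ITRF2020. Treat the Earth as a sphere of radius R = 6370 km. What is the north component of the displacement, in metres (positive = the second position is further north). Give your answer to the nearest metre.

Δφ = 31.56145° − 31.56000° = +0.00145°; Δλ = 55.56975° − 55.57500° = -0.00525°.
1° along a meridian = πR/180 = 111177 m.
ΔN = Δφ × 111177 = 161.2 m; ΔE = Δλ × 111177 × cos(31.56000°) = -0.00525 × 111177 × 0.852093 = -497.4 m.

ΔN = 161 m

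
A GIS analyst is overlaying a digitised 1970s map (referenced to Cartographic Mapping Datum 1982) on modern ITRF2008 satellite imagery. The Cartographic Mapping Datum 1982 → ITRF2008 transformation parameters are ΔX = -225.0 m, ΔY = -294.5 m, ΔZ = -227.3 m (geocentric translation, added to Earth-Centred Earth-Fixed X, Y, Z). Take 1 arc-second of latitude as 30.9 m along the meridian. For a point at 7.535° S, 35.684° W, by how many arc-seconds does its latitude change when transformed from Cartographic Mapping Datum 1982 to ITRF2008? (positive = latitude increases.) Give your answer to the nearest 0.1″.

Δφ = -7.3″

sin φ = -0.131132, cos φ = 0.991365, sin λ = -0.583314, cos λ = 0.812246.
North component: ΔN = −sin φ cos λ·ΔX − sin φ sin λ·ΔY + cos φ·ΔZ = −(-0.131132)(0.812246)(-225.0) − (-0.131132)(-0.583314)(-294.5) + (0.991365)(-227.3) = -226.78 m.
1° of latitude spans 3600 × 30.90 = 111240 m, so Δφ = -226.78 / 111240 × 3600 = -7.339″.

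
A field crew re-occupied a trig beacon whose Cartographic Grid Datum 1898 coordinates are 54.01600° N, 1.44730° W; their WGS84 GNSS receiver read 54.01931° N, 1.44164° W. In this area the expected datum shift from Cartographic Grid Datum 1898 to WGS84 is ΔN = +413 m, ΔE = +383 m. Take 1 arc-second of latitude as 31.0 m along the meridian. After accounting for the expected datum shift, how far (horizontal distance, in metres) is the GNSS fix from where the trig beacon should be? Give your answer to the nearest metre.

Observed coordinate differences: Δφ = +0.00331°, Δλ = +0.00566°.
Converting to metres (1° lat = 111600 m, cos φ = 0.587559): observed ΔN = 369.4 m, observed ΔE = 371.1 m.
Subtracting the expected shift leaves a residual of 369.4 − (413) = -43.6 m north and 371.1 − (383) = -11.9 m east.
Residual distance = √((-43.6)² + (-11.9)²) = 45.2 m.

45 m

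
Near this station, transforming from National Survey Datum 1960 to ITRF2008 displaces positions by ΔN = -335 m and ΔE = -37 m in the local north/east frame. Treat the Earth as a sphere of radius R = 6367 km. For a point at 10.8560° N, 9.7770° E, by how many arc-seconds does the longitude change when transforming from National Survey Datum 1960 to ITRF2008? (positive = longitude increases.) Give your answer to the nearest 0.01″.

Δλ = -1.22″

At latitude 10.8560°, cos φ = 0.982104.
One radian of longitude at latitude φ spans R cos φ, so Δλ = ΔE / (R cos φ) = -37.0 / (6367000 × 0.982104) = -5.9171e-06 rad = -1.220″.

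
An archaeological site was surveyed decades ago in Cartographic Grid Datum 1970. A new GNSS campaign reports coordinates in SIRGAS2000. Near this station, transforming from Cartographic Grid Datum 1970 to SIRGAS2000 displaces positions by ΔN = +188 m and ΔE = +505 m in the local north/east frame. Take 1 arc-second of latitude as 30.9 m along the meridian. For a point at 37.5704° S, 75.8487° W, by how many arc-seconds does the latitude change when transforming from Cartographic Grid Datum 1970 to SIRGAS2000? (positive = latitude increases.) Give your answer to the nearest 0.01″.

1″ of latitude = 30.90 m, so Δφ = 188.0 / 30.90 = 6.084″.

Δφ = 6.08″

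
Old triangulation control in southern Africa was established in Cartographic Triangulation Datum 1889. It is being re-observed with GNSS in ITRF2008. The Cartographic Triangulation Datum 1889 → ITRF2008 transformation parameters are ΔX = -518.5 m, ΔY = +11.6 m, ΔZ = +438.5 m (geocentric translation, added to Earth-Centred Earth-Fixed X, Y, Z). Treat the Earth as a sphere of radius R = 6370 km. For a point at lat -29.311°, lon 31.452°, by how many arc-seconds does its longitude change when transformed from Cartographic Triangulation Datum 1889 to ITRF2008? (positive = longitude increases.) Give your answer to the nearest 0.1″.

sin φ = -0.489550, cos φ = 0.871975, sin λ = 0.521784, cos λ = 0.853078.
East component: ΔE = −sin λ·ΔX + cos λ·ΔY = −(0.521784)(-518.5) + (0.853078)(11.6) = 280.44 m.
1° of latitude spans πR/180 = 111177 m; at latitude φ, 1° of longitude spans that × cos φ = 96944.0 m, so Δλ = 280.44 / 96944.0 × 3600 = 10.414″.

Δλ = 10.4″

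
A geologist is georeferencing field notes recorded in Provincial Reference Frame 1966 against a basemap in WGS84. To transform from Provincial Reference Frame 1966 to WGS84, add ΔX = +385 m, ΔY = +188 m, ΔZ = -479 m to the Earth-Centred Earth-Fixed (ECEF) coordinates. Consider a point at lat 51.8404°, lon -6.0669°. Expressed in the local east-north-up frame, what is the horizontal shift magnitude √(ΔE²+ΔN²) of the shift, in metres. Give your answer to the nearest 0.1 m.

At φ = 51.8404°, λ = -6.0669°: sin φ = 0.786293, cos φ = 0.617854, sin λ = -0.105690, cos λ = 0.994399.
ΔE = −sin λ·ΔX + cos λ·ΔY = −(-0.105690)·(385) + (0.994399)·(188) = 227.64 m.
ΔN = −sin φ cos λ·ΔX − sin φ sin λ·ΔY + cos φ·ΔZ = −(0.786293)(0.994399)(385) − (0.786293)(-0.105690)(188) + (0.617854)(-479) = -581.36 m.
Horizontal magnitude = √(ΔE² + ΔN²) = √(227.64² + (-581.36)²) = 624.33 m.

624.3 m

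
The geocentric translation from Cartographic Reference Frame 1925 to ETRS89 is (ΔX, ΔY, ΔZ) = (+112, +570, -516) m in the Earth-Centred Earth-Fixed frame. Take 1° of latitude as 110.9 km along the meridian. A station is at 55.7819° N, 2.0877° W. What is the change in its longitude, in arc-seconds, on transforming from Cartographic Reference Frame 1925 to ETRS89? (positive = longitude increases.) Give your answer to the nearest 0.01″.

sin φ = 0.826903, cos φ = 0.562345, sin λ = -0.036429, cos λ = 0.999336.
East component: ΔE = −sin λ·ΔX + cos λ·ΔY = −(-0.036429)(112) + (0.999336)(570) = 573.70 m.
1° of latitude spans 110900 m; at latitude φ, 1° of longitude spans that × cos φ = 62364.0 m, so Δλ = 573.70 / 62364.0 × 3600 = 33.117″.

Δλ = 33.12″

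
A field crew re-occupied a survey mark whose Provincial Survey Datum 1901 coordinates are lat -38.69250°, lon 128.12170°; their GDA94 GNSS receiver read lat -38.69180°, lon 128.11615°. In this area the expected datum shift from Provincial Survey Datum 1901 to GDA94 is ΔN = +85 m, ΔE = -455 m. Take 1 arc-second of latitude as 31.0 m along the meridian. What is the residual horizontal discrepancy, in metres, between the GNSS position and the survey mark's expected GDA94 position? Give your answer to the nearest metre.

Observed coordinate differences: Δφ = +0.00070°, Δλ = -0.00555°.
Converting to metres (1° lat = 111600 m, cos φ = 0.780512): observed ΔN = 78.1 m, observed ΔE = -483.4 m.
Subtracting the expected shift leaves a residual of 78.1 − (85) = -6.9 m north and -483.4 − (-455) = -28.4 m east.
Residual distance = √((-6.9)² + (-28.4)²) = 29.3 m.

29 m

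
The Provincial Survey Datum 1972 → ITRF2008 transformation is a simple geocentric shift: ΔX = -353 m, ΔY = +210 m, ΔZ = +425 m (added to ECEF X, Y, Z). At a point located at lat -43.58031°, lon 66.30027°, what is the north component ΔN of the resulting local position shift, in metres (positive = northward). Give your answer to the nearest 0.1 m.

The local north axis is (−sin φ cos λ, −sin φ sin λ, cos φ), giving ΔN = -97.812 + 132.559 + 307.874 = 342.62 m.

ΔN = 342.6 m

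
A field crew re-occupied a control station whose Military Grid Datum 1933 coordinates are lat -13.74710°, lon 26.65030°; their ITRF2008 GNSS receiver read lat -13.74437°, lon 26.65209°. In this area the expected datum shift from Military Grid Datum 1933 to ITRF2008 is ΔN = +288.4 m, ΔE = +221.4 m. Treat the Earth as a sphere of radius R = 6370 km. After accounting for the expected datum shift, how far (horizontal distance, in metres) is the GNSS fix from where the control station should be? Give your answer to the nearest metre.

Observed coordinate differences: Δφ = +0.00273°, Δλ = +0.00179°.
Converting to metres (1° lat = 111177 m, cos φ = 0.971354): observed ΔN = 303.5 m, observed ΔE = 193.3 m.
Subtracting the expected shift leaves a residual of 303.5 − (288.4) = 15.1 m north and 193.3 − (221.4) = -28.1 m east.
Residual distance = √(15.1² + (-28.1)²) = 31.9 m.

32 m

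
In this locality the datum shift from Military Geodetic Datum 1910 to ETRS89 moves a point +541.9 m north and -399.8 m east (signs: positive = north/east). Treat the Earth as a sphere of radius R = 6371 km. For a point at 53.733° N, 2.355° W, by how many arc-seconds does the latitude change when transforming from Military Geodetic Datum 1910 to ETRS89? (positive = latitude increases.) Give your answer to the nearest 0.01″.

Δφ = 17.54″

On a sphere of radius R, 1 rad of latitude = R, so Δφ = ΔN / R = 541.9 / 6371000 = 8.5057e-05 rad = 17.544″.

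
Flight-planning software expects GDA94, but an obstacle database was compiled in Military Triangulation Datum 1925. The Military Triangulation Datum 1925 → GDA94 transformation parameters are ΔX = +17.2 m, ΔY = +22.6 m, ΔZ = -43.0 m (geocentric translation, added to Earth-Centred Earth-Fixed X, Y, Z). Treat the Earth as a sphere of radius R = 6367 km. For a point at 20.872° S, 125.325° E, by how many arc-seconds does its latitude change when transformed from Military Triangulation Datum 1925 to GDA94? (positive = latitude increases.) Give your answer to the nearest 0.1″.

sin φ = -0.356281, cos φ = 0.934379, sin λ = 0.815885, cos λ = -0.578214.
North component: ΔN = −sin φ cos λ·ΔX − sin φ sin λ·ΔY + cos φ·ΔZ = −(-0.356281)(-0.578214)(17.2) − (-0.356281)(0.815885)(22.6) + (0.934379)(-43.0) = -37.15 m.
1° of latitude spans πR/180 = 111125 m, so Δφ = -37.15 / 111125 × 3600 = -1.204″.

Δφ = -1.2″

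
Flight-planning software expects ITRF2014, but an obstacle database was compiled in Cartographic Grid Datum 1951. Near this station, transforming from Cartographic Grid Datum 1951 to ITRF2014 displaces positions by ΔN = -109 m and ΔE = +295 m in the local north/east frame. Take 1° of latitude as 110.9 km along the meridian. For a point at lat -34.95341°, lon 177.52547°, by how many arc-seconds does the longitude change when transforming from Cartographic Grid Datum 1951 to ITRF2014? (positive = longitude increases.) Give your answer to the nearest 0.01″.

At latitude -34.95341°, cos φ = 0.819618.
1° of longitude at this latitude = 110.9 × cos φ = 90.90 km, so Δλ = 295.0 / 90895.7 = 0.0032455° = 11.684″.

Δλ = 11.68″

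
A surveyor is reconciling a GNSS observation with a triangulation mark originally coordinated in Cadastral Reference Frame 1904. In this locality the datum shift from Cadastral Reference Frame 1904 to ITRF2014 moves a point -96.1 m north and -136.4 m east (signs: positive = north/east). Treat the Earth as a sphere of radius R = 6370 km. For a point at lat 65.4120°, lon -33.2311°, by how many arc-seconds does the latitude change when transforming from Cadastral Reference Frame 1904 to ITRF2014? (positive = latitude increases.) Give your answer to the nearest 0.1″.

On a sphere of radius R, 1 rad of latitude = R, so Δφ = ΔN / R = -96.1 / 6370000 = -1.5086e-05 rad = -3.112″.

Δφ = -3.1″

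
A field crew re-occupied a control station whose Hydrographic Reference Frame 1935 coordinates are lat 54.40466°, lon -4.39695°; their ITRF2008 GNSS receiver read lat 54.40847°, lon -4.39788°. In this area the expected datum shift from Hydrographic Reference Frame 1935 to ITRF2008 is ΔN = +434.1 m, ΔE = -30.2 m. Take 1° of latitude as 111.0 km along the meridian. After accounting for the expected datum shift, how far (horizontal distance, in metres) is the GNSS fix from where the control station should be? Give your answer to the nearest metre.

Observed coordinate differences: Δφ = +0.00381°, Δλ = -0.00093°.
Converting to metres (1° lat = 111000 m, cos φ = 0.582057): observed ΔN = 422.9 m, observed ΔE = -60.1 m.
Subtracting the expected shift leaves a residual of 422.9 − (434.1) = -11.2 m north and -60.1 − (-30.2) = -29.9 m east.
Residual distance = √((-11.2)² + (-29.9)²) = 31.9 m.

32 m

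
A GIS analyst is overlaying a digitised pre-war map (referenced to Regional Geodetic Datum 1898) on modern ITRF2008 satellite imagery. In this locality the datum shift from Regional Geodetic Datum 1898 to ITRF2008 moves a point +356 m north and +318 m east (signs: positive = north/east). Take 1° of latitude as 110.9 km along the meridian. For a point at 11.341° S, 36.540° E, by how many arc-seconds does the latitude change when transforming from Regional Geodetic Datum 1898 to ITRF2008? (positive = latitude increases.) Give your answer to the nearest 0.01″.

1° of latitude = 110.9 km, so Δφ = 356.0 / 110900 = 0.0032101° = 11.556″.

Δφ = 11.56″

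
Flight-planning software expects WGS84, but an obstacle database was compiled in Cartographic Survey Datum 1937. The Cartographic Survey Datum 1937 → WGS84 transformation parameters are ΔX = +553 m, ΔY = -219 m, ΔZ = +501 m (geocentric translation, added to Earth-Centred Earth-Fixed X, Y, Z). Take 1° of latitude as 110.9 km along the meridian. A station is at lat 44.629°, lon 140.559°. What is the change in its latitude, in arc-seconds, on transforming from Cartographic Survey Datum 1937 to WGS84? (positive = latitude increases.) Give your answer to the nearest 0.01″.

Δφ = 24.49″

sin φ = 0.702513, cos φ = 0.711671, sin λ = 0.635283, cos λ = -0.772279.
North component: ΔN = −sin φ cos λ·ΔX − sin φ sin λ·ΔY + cos φ·ΔZ = −(0.702513)(-0.772279)(553) − (0.702513)(0.635283)(-219) + (0.711671)(501) = 754.31 m.
1° of latitude spans 110900 m, so Δφ = 754.31 / 110900 × 3600 = 24.486″.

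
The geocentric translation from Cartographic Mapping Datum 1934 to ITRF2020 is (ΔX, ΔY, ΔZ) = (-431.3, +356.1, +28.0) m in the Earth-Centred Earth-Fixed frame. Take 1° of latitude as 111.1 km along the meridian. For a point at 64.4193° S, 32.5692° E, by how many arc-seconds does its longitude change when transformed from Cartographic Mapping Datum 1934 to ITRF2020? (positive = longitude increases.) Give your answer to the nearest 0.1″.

Δλ = 39.9″

sin φ = -0.901978, cos φ = 0.431782, sin λ = 0.538318, cos λ = 0.842742.
East component: ΔE = −sin λ·ΔX + cos λ·ΔY = −(0.538318)(-431.3) + (0.842742)(356.1) = 532.28 m.
1° of latitude spans 111100 m; at latitude φ, 1° of longitude spans that × cos φ = 47971.0 m, so Δλ = 532.28 / 47971.0 × 3600 = 39.945″.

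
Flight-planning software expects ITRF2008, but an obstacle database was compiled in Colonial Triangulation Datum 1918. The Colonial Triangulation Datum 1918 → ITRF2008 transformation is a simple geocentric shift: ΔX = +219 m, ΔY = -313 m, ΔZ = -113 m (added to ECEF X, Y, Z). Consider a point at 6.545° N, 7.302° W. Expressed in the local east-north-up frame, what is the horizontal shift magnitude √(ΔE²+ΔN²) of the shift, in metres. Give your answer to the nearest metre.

316 m

At φ = 6.545°, λ = -7.302°: sin φ = 0.113984, cos φ = 0.993483, sin λ = -0.127099, cos λ = 0.991890.
ΔE = −sin λ·ΔX + cos λ·ΔY = −(-0.127099)·(219) + (0.991890)·(-313) = -282.63 m.
ΔN = −sin φ cos λ·ΔX − sin φ sin λ·ΔY + cos φ·ΔZ = −(0.113984)(0.991890)(219) − (0.113984)(-0.127099)(-313) + (0.993483)(-113) = -141.56 m.
Horizontal magnitude = √(ΔE² + ΔN²) = √((-282.63)² + (-141.56)²) = 316.10 m.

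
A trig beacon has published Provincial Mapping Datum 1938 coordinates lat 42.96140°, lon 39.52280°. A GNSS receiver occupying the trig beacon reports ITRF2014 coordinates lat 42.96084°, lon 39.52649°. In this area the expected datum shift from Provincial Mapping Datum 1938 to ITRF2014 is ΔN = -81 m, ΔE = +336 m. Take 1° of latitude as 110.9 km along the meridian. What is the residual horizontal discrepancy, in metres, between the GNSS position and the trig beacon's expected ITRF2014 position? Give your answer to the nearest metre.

41 m

Observed coordinate differences: Δφ = -0.00056°, Δλ = +0.00369°.
Converting to metres (1° lat = 110900 m, cos φ = 0.731813): observed ΔN = -62.1 m, observed ΔE = 299.5 m.
Subtracting the expected shift leaves a residual of -62.1 − (-81) = 18.9 m north and 299.5 − (336) = -36.5 m east.
Residual distance = √(18.9² + (-36.5)²) = 41.1 m.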